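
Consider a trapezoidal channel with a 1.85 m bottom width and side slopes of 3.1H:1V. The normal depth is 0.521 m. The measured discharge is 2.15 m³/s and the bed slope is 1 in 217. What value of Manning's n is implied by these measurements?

With bottom width b = 1.85 m and side slope z = 3.1: A = (b + zy)y = (1.85 + 3.1×0.521)×0.521 = 1.805 m²; P = b + 2y√(1+z²) = 1.85 + 2×0.521×3.257 = 5.244 m.
Hydraulic radius R = A/P = 1.805/5.244 = 0.3443 m.
Rearranging Manning's equation: n = (1/Q) A R^(2/3) S^(1/2) = (1/2.15) × 1.805 × 0.3443^(2/3) × √0.004608 = 0.028.

n = 0.028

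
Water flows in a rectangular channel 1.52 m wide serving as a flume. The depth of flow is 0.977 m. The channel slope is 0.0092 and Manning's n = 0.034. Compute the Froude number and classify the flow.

subcritical

Flow area A = b·y = 1.52 × 0.977 = 1.485 m². Wetted perimeter P = b + 2y = 1.52 + 2×0.977 = 3.474 m.
Hydraulic radius R = A/P = 1.485/3.474 = 0.4275 m.
V = (1/n) R^(2/3) √S = (1/0.034) × 0.4275^(2/3) × √0.0092 = 1.601 m/s. Hydraulic depth D_h = A/T = 1.485/1.52 = 0.977 m.
Froude number Fr = V/√(g·D_h) = 1.601/√(9.81×0.977) = 0.517, which is less than 1, so the flow is subcritical.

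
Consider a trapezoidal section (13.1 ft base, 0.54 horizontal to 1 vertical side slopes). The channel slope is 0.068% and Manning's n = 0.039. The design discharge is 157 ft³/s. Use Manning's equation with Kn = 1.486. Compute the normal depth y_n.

y_n = 4.74 ft

Manning's equation rearranged: A R^(2/3) = nQ / (1.486·√S) = 0.039 × 157 / (1.486 × √0.00068) = 158.
Try y = 5.61 ft: A R^(2/3) = 208.6 — too large.
Try y = 3.42 ft: A R^(2/3) = 92.87 — too small.
Try y = 4.74 ft: A R^(2/3) = 158.1 — close enough.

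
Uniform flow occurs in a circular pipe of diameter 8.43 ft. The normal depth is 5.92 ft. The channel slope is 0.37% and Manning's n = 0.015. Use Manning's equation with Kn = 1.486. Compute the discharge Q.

For a circular section of diameter D = 8.43 ft at depth y = 5.92 ft, the central angle is θ = 2 arccos(1 − 2y/D) = 3.974 rad. Then A = (D²/8)(θ − sin θ) = 41.88 ft² and P = Dθ/2 = 16.75 ft.
Hydraulic radius R = A/P = 41.88/16.75 = 2.5 ft.
Manning's equation: Q = (1.486/n) A R^(2/3) S^(1/2) = (1.486/0.015) × 41.88 × 2.5^(2/3) × 0.0037^(1/2) = 465 ft³/s.

Q = 465 ft³/s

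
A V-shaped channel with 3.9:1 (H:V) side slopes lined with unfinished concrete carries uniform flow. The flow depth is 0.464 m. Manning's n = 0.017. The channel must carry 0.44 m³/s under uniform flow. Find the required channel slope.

For a triangular section with side slope z = 3.9: A = zy² = 3.9×0.464² = 0.8397 m²; P = 2y√(1+z²) = 2×0.464×4.026 = 3.736 m.
Hydraulic radius R = A/P = 0.8397/3.736 = 0.2247 m.
From Manning's equation, S = [nQ / (1 A R^(2/3))]² = [0.017 × 0.44 / (1 × 0.8397 × 0.2247^(2/3))]² = 0.000581.

S = 0.000581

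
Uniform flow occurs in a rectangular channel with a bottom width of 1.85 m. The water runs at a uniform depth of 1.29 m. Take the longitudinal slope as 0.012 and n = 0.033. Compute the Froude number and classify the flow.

subcritical

Flow area A = b·y = 1.85 × 1.29 = 2.387 m². Wetted perimeter P = b + 2y = 1.85 + 2×1.29 = 4.43 m.
Hydraulic radius R = A/P = 2.387/4.43 = 0.5387 m.
V = (1/n) R^(2/3) √S = (1/0.033) × 0.5387^(2/3) × √0.012 = 2.198 m/s. Hydraulic depth D_h = A/T = 2.387/1.85 = 1.29 m.
Froude number Fr = V/√(g·D_h) = 2.198/√(9.81×1.29) = 0.618, which is less than 1, so the flow is subcritical.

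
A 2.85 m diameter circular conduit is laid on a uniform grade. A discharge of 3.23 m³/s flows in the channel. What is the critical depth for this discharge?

y_c = 0.77 m

At critical depth, Q² T / (g A³) = 1, i.e. A³/T = Q²/g = 3.23²/9.81 = 1.063.
Try y = 0.639 m: A³/T = 0.5139 — short.
Try y = 0.853 m: A³/T = 1.582 — over.
Try y = 0.77 m: A³/T = 1.063 — ≈ 1.063.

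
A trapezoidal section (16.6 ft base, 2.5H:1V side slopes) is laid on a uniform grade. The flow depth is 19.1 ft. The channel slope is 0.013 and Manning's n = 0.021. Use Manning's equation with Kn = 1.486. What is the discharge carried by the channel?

Q = 46900 ft³/s

With bottom width b = 16.6 ft and side slope z = 2.5: A = (b + zy)y = (16.6 + 2.5×19.1)×19.1 = 1229 ft²; P = b + 2y√(1+z²) = 16.6 + 2×19.1×2.693 = 119.5 ft.
Hydraulic radius R = A/P = 1229/119.5 = 10.29 ft.
Manning's equation: Q = (1.486/n) A R^(2/3) S^(1/2) = (1.486/0.021) × 1229 × 10.29^(2/3) × 0.013^(1/2) = 46900 ft³/s.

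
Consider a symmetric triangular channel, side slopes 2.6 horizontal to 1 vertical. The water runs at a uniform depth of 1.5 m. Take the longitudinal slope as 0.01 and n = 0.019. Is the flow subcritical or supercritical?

For a triangular section with side slope z = 2.6: A = zy² = 2.6×1.5² = 5.85 m²; P = 2y√(1+z²) = 2×1.5×2.786 = 8.357 m.
Hydraulic radius R = A/P = 5.85/8.357 = 0.7 m.
V = (1/n) R^(2/3) √S = (1/0.019) × 0.7^(2/3) × √0.01 = 4.149 m/s. Hydraulic depth D_h = A/T = 5.85/7.8 = 0.75 m.
Froude number Fr = V/√(g·D_h) = 4.149/√(9.81×0.75) = 1.53, which is greater than 1, so the flow is supercritical.

supercritical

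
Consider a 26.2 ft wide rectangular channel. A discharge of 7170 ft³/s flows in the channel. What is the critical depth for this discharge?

y_c = 13.2 ft

For a rectangular channel, critical depth y_c = (q²/g)^(1/3) where q = Q/b = 7170/26.2 = 273.7 ft²/s.
So y_c = (273.7²/32.2)^(1/3) = 13.2 ft.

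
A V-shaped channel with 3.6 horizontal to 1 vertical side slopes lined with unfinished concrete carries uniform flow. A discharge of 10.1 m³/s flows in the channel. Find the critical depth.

At critical depth, Q² T / (g A³) = 1, i.e. A³/T = Q²/g = 10.1²/9.81 = 10.4.
Trying y = 0.787 m: A³/T = 1.956 — low.
Trying y = 1.1 m: A³/T = 10.44 — matches.

y_c = 1.1 m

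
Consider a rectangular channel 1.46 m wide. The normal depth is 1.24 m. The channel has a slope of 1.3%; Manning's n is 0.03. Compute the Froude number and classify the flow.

Flow area A = b·y = 1.46 × 1.24 = 1.81 m². Wetted perimeter P = b + 2y = 1.46 + 2×1.24 = 3.94 m.
Hydraulic radius R = A/P = 1.81/3.94 = 0.4595 m.
V = (1/n) R^(2/3) √S = (1/0.03) × 0.4595^(2/3) × √0.013 = 2.263 m/s. Hydraulic depth D_h = A/T = 1.81/1.46 = 1.24 m.
Froude number Fr = V/√(g·D_h) = 2.263/√(9.81×1.24) = 0.649, which is less than 1, so the flow is subcritical.

subcritical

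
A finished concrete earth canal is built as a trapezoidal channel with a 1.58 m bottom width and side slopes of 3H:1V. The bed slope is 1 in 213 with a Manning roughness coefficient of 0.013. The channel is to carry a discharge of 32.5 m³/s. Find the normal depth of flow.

y_n = 1.34 m

Manning's equation rearranged: A R^(2/3) = nQ / (1·√S) = 0.013 × 32.5 / (√0.004695) = 6.166.
Try y = 1.18 m: A R^(2/3) = 4.617 — too small.
Try y = 1.67 m: A R^(2/3) = 10.31 — too large.
Try y = 1.34 m: A R^(2/3) = 6.174 — matches.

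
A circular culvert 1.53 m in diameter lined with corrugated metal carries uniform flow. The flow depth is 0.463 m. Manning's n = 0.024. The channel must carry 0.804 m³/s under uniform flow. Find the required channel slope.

S = 0.01

For a circular section of diameter D = 1.53 m at depth y = 0.463 m, the central angle is θ = 2 arccos(1 − 2y/D) = 2.33 rad. Then A = (D²/8)(θ − sin θ) = 0.4695 m² and P = Dθ/2 = 1.782 m.
Hydraulic radius R = A/P = 0.4695/1.782 = 0.2634 m.
From Manning's equation, S = [nQ / (1 A R^(2/3))]² = [0.024 × 0.804 / (1 × 0.4695 × 0.2634^(2/3))]² = 0.01.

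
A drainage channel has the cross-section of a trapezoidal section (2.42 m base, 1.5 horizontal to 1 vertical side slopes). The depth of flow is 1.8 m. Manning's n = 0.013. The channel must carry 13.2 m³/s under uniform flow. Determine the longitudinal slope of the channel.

S = 0.000331

With bottom width b = 2.42 m and side slope z = 1.5: A = (b + zy)y = (2.42 + 1.5×1.8)×1.8 = 9.216 m²; P = b + 2y√(1+z²) = 2.42 + 2×1.8×1.803 = 8.91 m.
Hydraulic radius R = A/P = 9.216/8.91 = 1.034 m.
From Manning's equation, S = [nQ / (1 A R^(2/3))]² = [0.013 × 13.2 / (1 × 9.216 × 1.034^(2/3))]² = 0.000331.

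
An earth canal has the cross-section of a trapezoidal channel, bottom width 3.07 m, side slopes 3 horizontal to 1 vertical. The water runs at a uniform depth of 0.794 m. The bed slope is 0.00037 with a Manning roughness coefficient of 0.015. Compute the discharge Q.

Q = 3.66 m³/s

With bottom width b = 3.07 m and side slope z = 3: A = (b + zy)y = (3.07 + 3×0.794)×0.794 = 4.329 m²; P = b + 2y√(1+z²) = 3.07 + 2×0.794×3.162 = 8.092 m.
Hydraulic radius R = A/P = 4.329/8.092 = 0.535 m.
Manning's equation: Q = (1/n) A R^(2/3) S^(1/2) = (1/0.015) × 4.329 × 0.535^(2/3) × 0.00037^(1/2) = 3.66 m³/s.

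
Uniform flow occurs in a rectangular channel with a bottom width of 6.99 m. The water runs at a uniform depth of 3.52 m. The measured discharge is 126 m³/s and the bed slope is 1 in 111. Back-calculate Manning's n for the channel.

n = 0.027

Flow area A = b·y = 6.99 × 3.52 = 24.6 m². Wetted perimeter P = b + 2y = 6.99 + 2×3.52 = 14.03 m.
Hydraulic radius R = A/P = 24.6/14.03 = 1.754 m.
Rearranging Manning's equation: n = (1/Q) A R^(2/3) S^(1/2) = (1/126) × 24.6 × 1.754^(2/3) × √0.009009 = 0.027.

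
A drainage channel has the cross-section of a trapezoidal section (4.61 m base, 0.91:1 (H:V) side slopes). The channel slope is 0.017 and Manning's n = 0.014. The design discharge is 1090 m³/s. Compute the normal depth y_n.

y_n = 5.86 m

Manning's equation rearranged: A R^(2/3) = nQ / (1·√S) = 0.014 × 1090 / (√0.017) = 117.
Trying y = 4.32 m: A R^(2/3) = 63.63 — short.
Trying y = 7.27 m: A R^(2/3) = 183.2 — over.
Trying y = 5.86 m: A R^(2/3) = 117.1 — ≈ 117.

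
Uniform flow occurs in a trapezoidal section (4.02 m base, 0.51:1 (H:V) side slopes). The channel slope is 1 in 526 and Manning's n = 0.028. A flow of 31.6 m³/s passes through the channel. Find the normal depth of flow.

Manning's equation rearranged: A R^(2/3) = nQ / (1·√S) = 0.028 × 31.6 / (√0.001901) = 20.29.
At y = 3.35 m: A R^(2/3) = 26.93 — high.
At y = 2.19 m: A R^(2/3) = 13.12 — low.
At y = 2.84 m: A R^(2/3) = 20.29 — ≈ 20.29.

y_n = 2.84 m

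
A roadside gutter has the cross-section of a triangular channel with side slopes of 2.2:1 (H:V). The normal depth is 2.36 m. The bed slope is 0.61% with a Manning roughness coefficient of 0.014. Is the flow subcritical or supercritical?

For a triangular section with side slope z = 2.2: A = zy² = 2.2×2.36² = 12.25 m²; P = 2y√(1+z²) = 2×2.36×2.417 = 11.41 m.
Hydraulic radius R = A/P = 12.25/11.41 = 1.074 m.
V = (1/n) R^(2/3) √S = (1/0.014) × 1.074^(2/3) × √0.0061 = 5.852 m/s. Hydraulic depth D_h = A/T = 12.25/10.38 = 1.18 m.
Froude number Fr = V/√(g·D_h) = 5.852/√(9.81×1.18) = 1.72, which is greater than 1, so the flow is supercritical.

supercritical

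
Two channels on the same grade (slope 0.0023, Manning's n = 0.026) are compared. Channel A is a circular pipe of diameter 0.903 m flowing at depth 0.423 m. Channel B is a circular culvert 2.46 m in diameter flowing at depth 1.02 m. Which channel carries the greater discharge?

channel B

Channel A: For a circular section of diameter D = 0.903 m at depth y = 0.423 m, the central angle is θ = 2 arccos(1 − 2y/D) = 3.015 rad. Then A = (D²/8)(θ − sin θ) = 0.2945 m² and P = Dθ/2 = 1.361 m. Hydraulic radius R = A/P = 0.2945/1.361 = 0.2163 m. Q_A = (1/0.026)·0.2945·0.2163^(2/3)·√0.0023 = 0.1957 m³/s.
Channel B: For a circular section of diameter D = 2.46 m at depth y = 1.02 m, the central angle is θ = 2 arccos(1 − 2y/D) = 2.798 rad. Then A = (D²/8)(θ − sin θ) = 1.862 m² and P = Dθ/2 = 3.442 m. Hydraulic radius R = A/P = 1.862/3.442 = 0.5411 m. Q_B = (1/0.026)·1.862·0.5411^(2/3)·√0.0023 = 2.281 m³/s.
Q_A = 0.1957 m³/s vs Q_B = 2.281 m³/s, so channel B carries more.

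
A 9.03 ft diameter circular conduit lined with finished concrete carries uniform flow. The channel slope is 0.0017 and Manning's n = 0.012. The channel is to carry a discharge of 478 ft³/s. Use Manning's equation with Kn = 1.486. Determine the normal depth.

Manning's equation rearranged: A R^(2/3) = nQ / (1.486·√S) = 0.012 × 478 / (1.486 × √0.0017) = 93.62.
Try y = 4.43 ft: A R^(2/3) = 53.35 — low.
Try y = 7.68 ft: A R^(2/3) = 113.6 — high.
Try y = 6.39 ft: A R^(2/3) = 93.58 — matches.

y_n = 6.39 ft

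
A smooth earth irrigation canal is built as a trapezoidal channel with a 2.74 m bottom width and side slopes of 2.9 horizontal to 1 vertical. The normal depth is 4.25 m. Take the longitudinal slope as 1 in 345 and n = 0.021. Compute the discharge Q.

Q = 280 m³/s

With bottom width b = 2.74 m and side slope z = 2.9: A = (b + zy)y = (2.74 + 2.9×4.25)×4.25 = 64.03 m²; P = b + 2y√(1+z²) = 2.74 + 2×4.25×3.068 = 28.81 m.
Hydraulic radius R = A/P = 64.03/28.81 = 2.222 m.
Manning's equation: Q = (1/n) A R^(2/3) S^(1/2) = (1/0.021) × 64.03 × 2.222^(2/3) × 0.002899^(1/2) = 280 m³/s.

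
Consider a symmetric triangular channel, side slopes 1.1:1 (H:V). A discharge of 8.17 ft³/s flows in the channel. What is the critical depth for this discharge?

y_c = 1.28 ft

At critical depth, Q² T / (g A³) = 1, i.e. A³/T = Q²/g = 8.17²/32.2 = 2.073.
Trying y = 1.61 ft: A³/T = 6.545 — too large.
Trying y = 1.28 ft: A³/T = 2.079 — matches.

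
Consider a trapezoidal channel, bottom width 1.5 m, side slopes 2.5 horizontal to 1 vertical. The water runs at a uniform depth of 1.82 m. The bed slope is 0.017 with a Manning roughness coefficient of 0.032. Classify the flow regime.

supercritical

With bottom width b = 1.5 m and side slope z = 2.5: A = (b + zy)y = (1.5 + 2.5×1.82)×1.82 = 11.01 m²; P = b + 2y√(1+z²) = 1.5 + 2×1.82×2.693 = 11.3 m.
Hydraulic radius R = A/P = 11.01/11.3 = 0.9743 m.
V = (1/n) R^(2/3) √S = (1/0.032) × 0.9743^(2/3) × √0.017 = 4.004 m/s. Hydraulic depth D_h = A/T = 11.01/10.6 = 1.039 m.
Froude number Fr = V/√(g·D_h) = 4.004/√(9.81×1.039) = 1.25, which is greater than 1, so the flow is supercritical.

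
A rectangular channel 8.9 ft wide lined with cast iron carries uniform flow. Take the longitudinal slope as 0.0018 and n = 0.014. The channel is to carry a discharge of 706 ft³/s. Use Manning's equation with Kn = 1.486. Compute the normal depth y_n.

y_n = 8.6 ft

Manning's equation rearranged: A R^(2/3) = nQ / (1.486·√S) = 0.014 × 706 / (1.486 × √0.0018) = 156.8.
Trying y = 10.8 ft: A R^(2/3) = 206.6 — high.
Trying y = 7.72 ft: A R^(2/3) = 137.2 — low.
Trying y = 8.6 ft: A R^(2/3) = 156.8 — matches.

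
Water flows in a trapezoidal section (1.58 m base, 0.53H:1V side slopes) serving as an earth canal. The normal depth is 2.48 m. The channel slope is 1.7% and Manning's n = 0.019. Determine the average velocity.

V = 6.85 m/s

With bottom width b = 1.58 m and side slope z = 0.53: A = (b + zy)y = (1.58 + 0.53×2.48)×2.48 = 7.178 m²; P = b + 2y√(1+z²) = 1.58 + 2×2.48×1.132 = 7.194 m.
Hydraulic radius R = A/P = 7.178/7.194 = 0.9979 m.
From Manning's equation, V = (1/n) R^(2/3) S^(1/2) = (1/0.019) × 0.9979^(2/3) × 0.017^(1/2) = 6.85 m/s.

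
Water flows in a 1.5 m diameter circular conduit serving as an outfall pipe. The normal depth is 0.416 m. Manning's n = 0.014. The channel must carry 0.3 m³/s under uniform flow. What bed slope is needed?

S = 0.00074

For a circular section of diameter D = 1.5 m at depth y = 0.416 m, the central angle is θ = 2 arccos(1 − 2y/D) = 2.218 rad. Then A = (D²/8)(θ − sin θ) = 0.3997 m² and P = Dθ/2 = 1.664 m.
Hydraulic radius R = A/P = 0.3997/1.664 = 0.2402 m.
From Manning's equation, S = [nQ / (1 A R^(2/3))]² = [0.014 × 0.3 / (1 × 0.3997 × 0.2402^(2/3))]² = 0.00074.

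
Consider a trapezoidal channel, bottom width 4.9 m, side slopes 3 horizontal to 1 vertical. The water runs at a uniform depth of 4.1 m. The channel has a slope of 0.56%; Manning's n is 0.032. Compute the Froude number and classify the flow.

With bottom width b = 4.9 m and side slope z = 3: A = (b + zy)y = (4.9 + 3×4.1)×4.1 = 70.52 m²; P = b + 2y√(1+z²) = 4.9 + 2×4.1×3.162 = 30.83 m.
Hydraulic radius R = A/P = 70.52/30.83 = 2.287 m.
V = (1/n) R^(2/3) √S = (1/0.032) × 2.287^(2/3) × √0.0056 = 4.06 m/s. Hydraulic depth D_h = A/T = 70.52/29.5 = 2.391 m.
Froude number Fr = V/√(g·D_h) = 4.06/√(9.81×2.391) = 0.838, which is less than 1, so the flow is subcritical.

subcritical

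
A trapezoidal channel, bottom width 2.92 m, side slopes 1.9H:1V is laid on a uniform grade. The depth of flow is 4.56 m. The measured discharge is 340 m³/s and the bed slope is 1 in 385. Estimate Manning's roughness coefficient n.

With bottom width b = 2.92 m and side slope z = 1.9: A = (b + zy)y = (2.92 + 1.9×4.56)×4.56 = 52.82 m²; P = b + 2y√(1+z²) = 2.92 + 2×4.56×2.147 = 22.5 m.
Hydraulic radius R = A/P = 52.82/22.5 = 2.348 m.
Rearranging Manning's equation: n = (1/Q) A R^(2/3) S^(1/2) = (1/340) × 52.82 × 2.348^(2/3) × √0.002597 = 0.014.

n = 0.014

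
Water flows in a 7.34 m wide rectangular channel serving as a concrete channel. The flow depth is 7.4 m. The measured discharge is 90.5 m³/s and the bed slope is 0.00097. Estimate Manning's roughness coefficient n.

Flow area A = b·y = 7.34 × 7.4 = 54.32 m². Wetted perimeter P = b + 2y = 7.34 + 2×7.4 = 22.14 m.
Hydraulic radius R = A/P = 54.32/22.14 = 2.453 m.
Rearranging Manning's equation: n = (1/Q) A R^(2/3) S^(1/2) = (1/90.5) × 54.32 × 2.453^(2/3) × √0.00097 = 0.034.

n = 0.034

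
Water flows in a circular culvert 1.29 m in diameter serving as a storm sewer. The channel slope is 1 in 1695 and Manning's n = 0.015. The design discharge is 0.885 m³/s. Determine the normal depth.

y_n = 0.947 m

Manning's equation rearranged: A R^(2/3) = nQ / (1·√S) = 0.015 × 0.885 / (√0.00059) = 0.5465.
At y = 1.2 m: A R^(2/3) = 0.6609 — over.
At y = 0.7 m: A R^(2/3) = 0.3522 — short.
At y = 0.947 m: A R^(2/3) = 0.5464 — close enough.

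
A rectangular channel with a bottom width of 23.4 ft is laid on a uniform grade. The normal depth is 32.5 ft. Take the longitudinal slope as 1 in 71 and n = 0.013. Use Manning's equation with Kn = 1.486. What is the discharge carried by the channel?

Q = 43300 ft³/s

Flow area A = b·y = 23.4 × 32.5 = 760.5 ft². Wetted perimeter P = b + 2y = 23.4 + 2×32.5 = 88.4 ft.
Hydraulic radius R = A/P = 760.5/88.4 = 8.603 ft.
Manning's equation: Q = (1.486/n) A R^(2/3) S^(1/2) = (1.486/0.013) × 760.5 × 8.603^(2/3) × 0.01408^(1/2) = 43300 ft³/s.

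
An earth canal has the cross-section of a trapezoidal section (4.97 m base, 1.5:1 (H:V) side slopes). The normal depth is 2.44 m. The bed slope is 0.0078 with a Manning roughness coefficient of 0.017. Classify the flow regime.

With bottom width b = 4.97 m and side slope z = 1.5: A = (b + zy)y = (4.97 + 1.5×2.44)×2.44 = 21.06 m²; P = b + 2y√(1+z²) = 4.97 + 2×2.44×1.803 = 13.77 m.
Hydraulic radius R = A/P = 21.06/13.77 = 1.529 m.
V = (1/n) R^(2/3) √S = (1/0.017) × 1.529^(2/3) × √0.0078 = 6.896 m/s. Hydraulic depth D_h = A/T = 21.06/12.29 = 1.713 m.
Froude number Fr = V/√(g·D_h) = 6.896/√(9.81×1.713) = 1.68, which is greater than 1, so the flow is supercritical.

supercritical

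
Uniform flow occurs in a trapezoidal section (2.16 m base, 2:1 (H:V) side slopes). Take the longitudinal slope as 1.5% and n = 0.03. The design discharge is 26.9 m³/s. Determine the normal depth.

y_n = 1.45 m

Manning's equation rearranged: A R^(2/3) = nQ / (1·√S) = 0.03 × 26.9 / (√0.015) = 6.589.
Try y = 1.04 m: A R^(2/3) = 3.3 — too small.
Try y = 1.45 m: A R^(2/3) = 6.577 — matches.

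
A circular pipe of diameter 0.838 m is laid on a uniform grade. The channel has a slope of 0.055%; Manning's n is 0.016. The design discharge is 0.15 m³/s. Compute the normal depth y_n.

Manning's equation rearranged: A R^(2/3) = nQ / (1·√S) = 0.016 × 0.15 / (√0.00055) = 0.1023.
At y = 0.5 m: A R^(2/3) = 0.1296 — too large.
At y = 0.295 m: A R^(2/3) = 0.05172 — too small.
At y = 0.432 m: A R^(2/3) = 0.1024 — close enough.

y_n = 0.432 m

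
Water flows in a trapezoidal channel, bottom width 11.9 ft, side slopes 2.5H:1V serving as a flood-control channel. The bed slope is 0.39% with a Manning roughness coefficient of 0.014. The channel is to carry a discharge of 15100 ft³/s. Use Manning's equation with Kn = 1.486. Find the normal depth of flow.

Manning's equation rearranged: A R^(2/3) = nQ / (1.486·√S) = 0.014 × 15100 / (1.486 × √0.0039) = 2278.
Try y = 15.7 ft: A R^(2/3) = 3299 — too large.
Try y = 11.8 ft: A R^(2/3) = 1697 — too small.
Try y = 13.4 ft: A R^(2/3) = 2276 — matches.

y_n = 13.4 ft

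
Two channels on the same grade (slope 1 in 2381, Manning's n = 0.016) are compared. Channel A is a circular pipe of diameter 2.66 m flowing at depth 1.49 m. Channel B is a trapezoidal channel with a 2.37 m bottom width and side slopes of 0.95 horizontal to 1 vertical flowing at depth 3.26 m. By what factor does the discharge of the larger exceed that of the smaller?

9.42

Channel A: For a circular section of diameter D = 2.66 m at depth y = 1.49 m, the central angle is θ = 2 arccos(1 − 2y/D) = 3.383 rad. Then A = (D²/8)(θ − sin θ) = 3.203 m² and P = Dθ/2 = 4.499 m. Hydraulic radius R = A/P = 3.203/4.499 = 0.712 m. Q_A = (1/0.016)·3.203·0.712^(2/3)·√0.00042 = 3.271 m³/s.
Channel B: With bottom width b = 2.37 m and side slope z = 0.95: A = (b + zy)y = (2.37 + 0.95×3.26)×3.26 = 17.82 m²; P = b + 2y√(1+z²) = 2.37 + 2×3.26×1.379 = 11.36 m. Hydraulic radius R = A/P = 17.82/11.36 = 1.568 m. Q_B = (1/0.016)·17.82·1.568^(2/3)·√0.00042 = 30.82 m³/s.
The larger discharge is 30.82 m³/s and the smaller is 3.271 m³/s; the ratio is 9.42.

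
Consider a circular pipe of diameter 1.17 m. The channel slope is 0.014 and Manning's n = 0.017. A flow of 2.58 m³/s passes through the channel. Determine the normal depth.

Manning's equation rearranged: A R^(2/3) = nQ / (1·√S) = 0.017 × 2.58 / (√0.014) = 0.3707.
At y = 0.864 m: A R^(2/3) = 0.4242 — over.
At y = 0.642 m: A R^(2/3) = 0.2764 — short.
At y = 0.779 m: A R^(2/3) = 0.3707 — matches.

y_n = 0.779 m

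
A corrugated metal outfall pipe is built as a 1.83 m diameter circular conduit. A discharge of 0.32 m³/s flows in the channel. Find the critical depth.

y_c = 0.267 m

At critical depth, Q² T / (g A³) = 1, i.e. A³/T = Q²/g = 0.32²/9.81 = 0.01044.
At y = 0.191 m: A³/T = 0.002767 — short.
At y = 0.267 m: A³/T = 0.01039 — matches.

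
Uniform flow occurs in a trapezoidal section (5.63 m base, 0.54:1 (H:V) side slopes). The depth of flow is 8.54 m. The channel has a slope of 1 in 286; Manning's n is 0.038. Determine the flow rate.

Q = 313 m³/s

With bottom width b = 5.63 m and side slope z = 0.54: A = (b + zy)y = (5.63 + 0.54×8.54)×8.54 = 87.46 m²; P = b + 2y√(1+z²) = 5.63 + 2×8.54×1.136 = 25.04 m.
Hydraulic radius R = A/P = 87.46/25.04 = 3.493 m.
Manning's equation: Q = (1/n) A R^(2/3) S^(1/2) = (1/0.038) × 87.46 × 3.493^(2/3) × 0.003497^(1/2) = 313 m³/s.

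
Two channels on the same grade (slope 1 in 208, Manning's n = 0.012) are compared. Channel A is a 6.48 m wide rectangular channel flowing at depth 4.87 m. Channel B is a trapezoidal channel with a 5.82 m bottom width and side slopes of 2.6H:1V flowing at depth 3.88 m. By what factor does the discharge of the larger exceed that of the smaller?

Channel A: Flow area A = b·y = 6.48 × 4.87 = 31.56 m². Wetted perimeter P = b + 2y = 6.48 + 2×4.87 = 16.22 m. Hydraulic radius R = A/P = 31.56/16.22 = 1.946 m. Q_A = (1/0.012)·31.56·1.946^(2/3)·√0.004808 = 284.2 m³/s.
Channel B: With bottom width b = 5.82 m and side slope z = 2.6: A = (b + zy)y = (5.82 + 2.6×3.88)×3.88 = 61.72 m²; P = b + 2y√(1+z²) = 5.82 + 2×3.88×2.786 = 27.44 m. Hydraulic radius R = A/P = 61.72/27.44 = 2.25 m. Q_B = (1/0.012)·61.72·2.25^(2/3)·√0.004808 = 612.3 m³/s.
The larger discharge is 612.3 m³/s and the smaller is 284.2 m³/s; the ratio is 2.15.

2.15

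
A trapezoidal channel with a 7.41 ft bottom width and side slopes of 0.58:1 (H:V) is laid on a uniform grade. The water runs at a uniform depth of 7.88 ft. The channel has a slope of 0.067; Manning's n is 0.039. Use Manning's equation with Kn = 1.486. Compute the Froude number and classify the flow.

With bottom width b = 7.41 ft and side slope z = 0.58: A = (b + zy)y = (7.41 + 0.58×7.88)×7.88 = 94.41 ft²; P = b + 2y√(1+z²) = 7.41 + 2×7.88×1.156 = 25.63 ft.
Hydraulic radius R = A/P = 94.41/25.63 = 3.684 ft.
V = (1.486/n) R^(2/3) √S = (1.486/0.039) × 3.684^(2/3) × √0.067 = 23.52 ft/s. Hydraulic depth D_h = A/T = 94.41/16.55 = 5.704 ft.
Froude number Fr = V/√(g·D_h) = 23.52/√(32.2×5.704) = 1.74, which is greater than 1, so the flow is supercritical.

supercritical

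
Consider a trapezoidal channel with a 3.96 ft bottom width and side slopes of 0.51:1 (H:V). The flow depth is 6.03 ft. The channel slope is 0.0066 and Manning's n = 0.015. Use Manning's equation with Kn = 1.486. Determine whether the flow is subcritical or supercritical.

supercritical

With bottom width b = 3.96 ft and side slope z = 0.51: A = (b + zy)y = (3.96 + 0.51×6.03)×6.03 = 42.42 ft²; P = b + 2y√(1+z²) = 3.96 + 2×6.03×1.123 = 17.5 ft.
Hydraulic radius R = A/P = 42.42/17.5 = 2.424 ft.
V = (1.486/n) R^(2/3) √S = (1.486/0.015) × 2.424^(2/3) × √0.0066 = 14.52 ft/s. Hydraulic depth D_h = A/T = 42.42/10.11 = 4.196 ft.
Froude number Fr = V/√(g·D_h) = 14.52/√(32.2×4.196) = 1.25, which is greater than 1, so the flow is supercritical.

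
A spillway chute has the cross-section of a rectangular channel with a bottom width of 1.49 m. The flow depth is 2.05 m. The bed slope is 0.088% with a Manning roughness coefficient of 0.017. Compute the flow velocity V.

Flow area A = b·y = 1.49 × 2.05 = 3.054 m². Wetted perimeter P = b + 2y = 1.49 + 2×2.05 = 5.59 m.
Hydraulic radius R = A/P = 3.054/5.59 = 0.5464 m.
From Manning's equation, V = (1/n) R^(2/3) S^(1/2) = (1/0.017) × 0.5464^(2/3) × 0.00088^(1/2) = 1.17 m/s.

V = 1.17 m/s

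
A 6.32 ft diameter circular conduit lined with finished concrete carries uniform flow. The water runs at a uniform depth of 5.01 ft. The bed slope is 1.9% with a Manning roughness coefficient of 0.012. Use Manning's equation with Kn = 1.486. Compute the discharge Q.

For a circular section of diameter D = 6.32 ft at depth y = 5.01 ft, the central angle is θ = 2 arccos(1 − 2y/D) = 4.392 rad. Then A = (D²/8)(θ − sin θ) = 26.67 ft² and P = Dθ/2 = 13.88 ft.
Hydraulic radius R = A/P = 26.67/13.88 = 1.921 ft.
Manning's equation: Q = (1.486/n) A R^(2/3) S^(1/2) = (1.486/0.012) × 26.67 × 1.921^(2/3) × 0.019^(1/2) = 704 ft³/s.

Q = 704 ft³/s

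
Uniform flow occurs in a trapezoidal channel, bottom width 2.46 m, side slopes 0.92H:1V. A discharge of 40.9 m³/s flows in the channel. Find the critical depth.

y_c = 2.29 m

At critical depth, Q² T / (g A³) = 1, i.e. A³/T = Q²/g = 40.9²/9.81 = 170.5.
Trying y = 2.6 m: A³/T = 277.1 — too large.
Trying y = 1.72 m: A³/T = 59.76 — too small.
Trying y = 2.29 m: A³/T = 171.4 — close enough.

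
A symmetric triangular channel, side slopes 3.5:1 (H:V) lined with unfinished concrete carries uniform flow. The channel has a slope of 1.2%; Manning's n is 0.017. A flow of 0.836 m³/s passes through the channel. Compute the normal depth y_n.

y_n = 0.349 m

Manning's equation rearranged: A R^(2/3) = nQ / (1·√S) = 0.017 × 0.836 / (√0.012) = 0.1297.
At y = 0.25 m: A R^(2/3) = 0.05328 — too small.
At y = 0.379 m: A R^(2/3) = 0.1616 — too large.
At y = 0.349 m: A R^(2/3) = 0.1297 — ≈ 0.1297.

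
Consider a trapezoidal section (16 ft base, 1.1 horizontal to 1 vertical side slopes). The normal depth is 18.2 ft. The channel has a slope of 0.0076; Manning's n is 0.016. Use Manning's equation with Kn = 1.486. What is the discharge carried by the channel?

Q = 23600 ft³/s

With bottom width b = 16 ft and side slope z = 1.1: A = (b + zy)y = (16 + 1.1×18.2)×18.2 = 655.6 ft²; P = b + 2y√(1+z²) = 16 + 2×18.2×1.487 = 70.11 ft.
Hydraulic radius R = A/P = 655.6/70.11 = 9.35 ft.
Manning's equation: Q = (1.486/n) A R^(2/3) S^(1/2) = (1.486/0.016) × 655.6 × 9.35^(2/3) × 0.0076^(1/2) = 23600 ft³/s.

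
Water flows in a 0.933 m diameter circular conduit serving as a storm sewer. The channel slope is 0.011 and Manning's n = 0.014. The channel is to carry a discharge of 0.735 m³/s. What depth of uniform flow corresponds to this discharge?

Manning's equation rearranged: A R^(2/3) = nQ / (1·√S) = 0.014 × 0.735 / (√0.011) = 0.09811.
At y = 0.276 m: A R^(2/3) = 0.04937 — too small.
At y = 0.457 m: A R^(2/3) = 0.1251 — too large.
At y = 0.398 m: A R^(2/3) = 0.0981 — matches.

y_n = 0.398 m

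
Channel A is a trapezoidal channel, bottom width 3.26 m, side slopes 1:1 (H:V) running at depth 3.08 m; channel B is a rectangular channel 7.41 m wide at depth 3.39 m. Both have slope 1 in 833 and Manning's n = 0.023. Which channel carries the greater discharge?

channel B

Channel A: With bottom width b = 3.26 m and side slope z = 1: A = (b + zy)y = (3.26 + 1×3.08)×3.08 = 19.53 m²; P = b + 2y√(1+z²) = 3.26 + 2×3.08×1.414 = 11.97 m. Hydraulic radius R = A/P = 19.53/11.97 = 1.631 m. Q_A = (1/0.023)·19.53·1.631^(2/3)·√0.0012 = 40.76 m³/s.
Channel B: Flow area A = b·y = 7.41 × 3.39 = 25.12 m². Wetted perimeter P = b + 2y = 7.41 + 2×3.39 = 14.19 m. Hydraulic radius R = A/P = 25.12/14.19 = 1.77 m. Q_B = (1/0.023)·25.12·1.77^(2/3)·√0.0012 = 55.38 m³/s.
Q_A = 40.76 m³/s vs Q_B = 55.38 m³/s, so channel B carries more.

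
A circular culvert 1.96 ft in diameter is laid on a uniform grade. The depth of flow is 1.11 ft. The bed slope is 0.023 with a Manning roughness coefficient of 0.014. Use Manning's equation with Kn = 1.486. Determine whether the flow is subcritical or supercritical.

For a circular section of diameter D = 1.96 ft at depth y = 1.11 ft, the central angle is θ = 2 arccos(1 − 2y/D) = 3.408 rad. Then A = (D²/8)(θ − sin θ) = 1.763 ft² and P = Dθ/2 = 3.34 ft.
Hydraulic radius R = A/P = 1.763/3.34 = 0.5278 ft.
V = (1.486/n) R^(2/3) √S = (1.486/0.014) × 0.5278^(2/3) × √0.023 = 10.51 ft/s. Hydraulic depth D_h = A/T = 1.763/1.943 = 0.9073 ft.
Froude number Fr = V/√(g·D_h) = 10.51/√(32.2×0.9073) = 1.95, which is greater than 1, so the flow is supercritical.

supercritical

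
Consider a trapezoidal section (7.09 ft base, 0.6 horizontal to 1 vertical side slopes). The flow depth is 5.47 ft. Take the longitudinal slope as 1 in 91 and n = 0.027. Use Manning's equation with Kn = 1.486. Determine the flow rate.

With bottom width b = 7.09 ft and side slope z = 0.6: A = (b + zy)y = (7.09 + 0.6×5.47)×5.47 = 56.73 ft²; P = b + 2y√(1+z²) = 7.09 + 2×5.47×1.166 = 19.85 ft.
Hydraulic radius R = A/P = 56.73/19.85 = 2.858 ft.
Manning's equation: Q = (1.486/n) A R^(2/3) S^(1/2) = (1.486/0.027) × 56.73 × 2.858^(2/3) × 0.01099^(1/2) = 659 ft³/s.

Q = 659 ft³/s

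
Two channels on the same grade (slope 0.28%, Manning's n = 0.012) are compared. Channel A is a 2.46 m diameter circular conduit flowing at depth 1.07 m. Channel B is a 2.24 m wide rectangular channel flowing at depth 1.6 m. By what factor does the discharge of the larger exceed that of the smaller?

Channel A: For a circular section of diameter D = 2.46 m at depth y = 1.07 m, the central angle is θ = 2 arccos(1 − 2y/D) = 2.881 rad. Then A = (D²/8)(θ − sin θ) = 1.984 m² and P = Dθ/2 = 3.543 m. Hydraulic radius R = A/P = 1.984/3.543 = 0.5599 m. Q_A = (1/0.012)·1.984·0.5599^(2/3)·√0.0028 = 5.943 m³/s.
Channel B: Flow area A = b·y = 2.24 × 1.6 = 3.584 m². Wetted perimeter P = b + 2y = 2.24 + 2×1.6 = 5.44 m. Hydraulic radius R = A/P = 3.584/5.44 = 0.6588 m. Q_B = (1/0.012)·3.584·0.6588^(2/3)·√0.0028 = 11.97 m³/s.
The larger discharge is 11.97 m³/s and the smaller is 5.943 m³/s; the ratio is 2.01.

2.01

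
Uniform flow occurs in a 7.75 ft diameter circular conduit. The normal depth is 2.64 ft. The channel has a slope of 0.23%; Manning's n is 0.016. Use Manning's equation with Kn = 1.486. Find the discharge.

For a circular section of diameter D = 7.75 ft at depth y = 2.64 ft, the central angle is θ = 2 arccos(1 − 2y/D) = 2.493 rad. Then A = (D²/8)(θ − sin θ) = 14.18 ft² and P = Dθ/2 = 9.66 ft.
Hydraulic radius R = A/P = 14.18/9.66 = 1.468 ft.
Manning's equation: Q = (1.486/n) A R^(2/3) S^(1/2) = (1.486/0.016) × 14.18 × 1.468^(2/3) × 0.0023^(1/2) = 81.6 ft³/s.

Q = 81.6 ft³/s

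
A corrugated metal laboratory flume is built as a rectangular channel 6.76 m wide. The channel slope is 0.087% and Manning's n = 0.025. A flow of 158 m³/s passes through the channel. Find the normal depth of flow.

Manning's equation rearranged: A R^(2/3) = nQ / (1·√S) = 0.025 × 158 / (√0.00087) = 133.9.
At y = 7.87 m: A R^(2/3) = 94.42 — low.
At y = 11.5 m: A R^(2/3) = 147.5 — high.
At y = 10.6 m: A R^(2/3) = 134.2 — matches.

y_n = 10.6 m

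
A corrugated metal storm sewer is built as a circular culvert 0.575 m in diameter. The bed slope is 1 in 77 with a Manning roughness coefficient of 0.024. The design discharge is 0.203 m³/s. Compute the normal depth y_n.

Manning's equation rearranged: A R^(2/3) = nQ / (1·√S) = 0.024 × 0.203 / (√0.01299) = 0.04275.
Trying y = 0.368 m: A R^(2/3) = 0.05271 — over.
Trying y = 0.244 m: A R^(2/3) = 0.02673 — short.
Trying y = 0.321 m: A R^(2/3) = 0.04275 — matches.

y_n = 0.321 m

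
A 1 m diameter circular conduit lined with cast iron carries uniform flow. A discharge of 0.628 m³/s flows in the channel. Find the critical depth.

At critical depth, Q² T / (g A³) = 1, i.e. A³/T = Q²/g = 0.628²/9.81 = 0.0402.
Try y = 0.318 m: A³/T = 0.01064 — low.
Try y = 0.541 m: A³/T = 0.08183 — high.
Try y = 0.449 m: A³/T = 0.04014 — close enough.

y_c = 0.449 m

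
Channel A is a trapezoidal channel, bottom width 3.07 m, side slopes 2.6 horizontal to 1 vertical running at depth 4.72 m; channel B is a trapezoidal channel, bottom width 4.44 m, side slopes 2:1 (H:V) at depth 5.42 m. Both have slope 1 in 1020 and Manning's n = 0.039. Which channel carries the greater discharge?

channel B

Channel A: With bottom width b = 3.07 m and side slope z = 2.6: A = (b + zy)y = (3.07 + 2.6×4.72)×4.72 = 72.41 m²; P = b + 2y√(1+z²) = 3.07 + 2×4.72×2.786 = 29.37 m. Hydraulic radius R = A/P = 72.41/29.37 = 2.466 m. Q_A = (1/0.039)·72.41·2.466^(2/3)·√0.0009804 = 106.1 m³/s.
Channel B: With bottom width b = 4.44 m and side slope z = 2: A = (b + zy)y = (4.44 + 2×5.42)×5.42 = 82.82 m²; P = b + 2y√(1+z²) = 4.44 + 2×5.42×2.236 = 28.68 m. Hydraulic radius R = A/P = 82.82/28.68 = 2.888 m. Q_B = (1/0.039)·82.82·2.888^(2/3)·√0.0009804 = 134.8 m³/s.
Q_A = 106.1 m³/s vs Q_B = 134.8 m³/s, so channel B carries more.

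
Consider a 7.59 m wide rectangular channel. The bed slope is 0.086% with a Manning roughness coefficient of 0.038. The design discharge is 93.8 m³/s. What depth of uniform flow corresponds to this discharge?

y_n = 8.43 m

Manning's equation rearranged: A R^(2/3) = nQ / (1·√S) = 0.038 × 93.8 / (√0.00086) = 121.5.
At y = 9.72 m: A R^(2/3) = 144.1 — high.
At y = 6.19 m: A R^(2/3) = 83.11 — low.
At y = 8.43 m: A R^(2/3) = 121.5 — close enough.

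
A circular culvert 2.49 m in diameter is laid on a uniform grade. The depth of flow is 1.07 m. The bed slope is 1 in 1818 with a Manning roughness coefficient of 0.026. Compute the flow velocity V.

V = 0.614 m/s

For a circular section of diameter D = 2.49 m at depth y = 1.07 m, the central angle is θ = 2 arccos(1 − 2y/D) = 2.86 rad. Then A = (D²/8)(θ − sin θ) = 2 m² and P = Dθ/2 = 3.56 m.
Hydraulic radius R = A/P = 2/3.56 = 0.5619 m.
From Manning's equation, V = (1/n) R^(2/3) S^(1/2) = (1/0.026) × 0.5619^(2/3) × 0.0005501^(1/2) = 0.614 m/s.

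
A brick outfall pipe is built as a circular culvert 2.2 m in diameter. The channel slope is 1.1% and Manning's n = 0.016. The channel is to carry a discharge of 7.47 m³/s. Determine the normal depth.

y_n = 1.03 m

Manning's equation rearranged: A R^(2/3) = nQ / (1·√S) = 0.016 × 7.47 / (√0.011) = 1.14.
Try y = 1.28 m: A R^(2/3) = 1.635 — too large.
Try y = 1.03 m: A R^(2/3) = 1.139 — ≈ 1.14.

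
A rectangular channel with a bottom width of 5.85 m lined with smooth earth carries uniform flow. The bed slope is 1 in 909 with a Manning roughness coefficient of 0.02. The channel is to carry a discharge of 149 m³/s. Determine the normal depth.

y_n = 9.05 m

Manning's equation rearranged: A R^(2/3) = nQ / (1·√S) = 0.02 × 149 / (√0.0011) = 89.85.
Try y = 8.11 m: A R^(2/3) = 79.02 — short.
Try y = 11.2 m: A R^(2/3) = 114.8 — over.
Try y = 9.05 m: A R^(2/3) = 89.84 — close enough.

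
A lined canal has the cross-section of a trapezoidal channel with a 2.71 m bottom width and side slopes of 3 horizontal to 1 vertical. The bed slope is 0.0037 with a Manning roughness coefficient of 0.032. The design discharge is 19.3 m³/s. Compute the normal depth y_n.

y_n = 1.51 m

Manning's equation rearranged: A R^(2/3) = nQ / (1·√S) = 0.032 × 19.3 / (√0.0037) = 10.15.
At y = 1.68 m: A R^(2/3) = 12.81 — high.
At y = 1.12 m: A R^(2/3) = 5.33 — low.
At y = 1.51 m: A R^(2/3) = 10.13 — matches.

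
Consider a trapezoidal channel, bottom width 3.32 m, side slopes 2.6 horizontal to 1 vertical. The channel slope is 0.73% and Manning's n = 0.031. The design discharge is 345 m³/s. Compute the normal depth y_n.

y_n = 4.57 m

Manning's equation rearranged: A R^(2/3) = nQ / (1·√S) = 0.031 × 345 / (√0.0073) = 125.2.
Trying y = 3.95 m: A R^(2/3) = 88.57 — low.
Trying y = 5.54 m: A R^(2/3) = 198.4 — high.
Trying y = 4.57 m: A R^(2/3) = 125 — close enough.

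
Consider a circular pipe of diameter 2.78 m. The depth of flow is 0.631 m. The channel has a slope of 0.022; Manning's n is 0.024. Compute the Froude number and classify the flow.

supercritical

For a circular section of diameter D = 2.78 m at depth y = 0.631 m, the central angle is θ = 2 arccos(1 − 2y/D) = 1.986 rad. Then A = (D²/8)(θ − sin θ) = 1.035 m² and P = Dθ/2 = 2.761 m.
Hydraulic radius R = A/P = 1.035/2.761 = 0.3749 m.
V = (1/n) R^(2/3) √S = (1/0.024) × 0.3749^(2/3) × √0.022 = 3.213 m/s. Hydraulic depth D_h = A/T = 1.035/2.329 = 0.4444 m.
Froude number Fr = V/√(g·D_h) = 3.213/√(9.81×0.4444) = 1.54, which is greater than 1, so the flow is supercritical.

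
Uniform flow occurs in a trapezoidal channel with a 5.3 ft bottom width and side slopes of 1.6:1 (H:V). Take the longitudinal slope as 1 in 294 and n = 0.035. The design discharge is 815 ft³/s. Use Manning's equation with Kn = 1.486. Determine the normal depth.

Manning's equation rearranged: A R^(2/3) = nQ / (1.486·√S) = 0.035 × 815 / (1.486 × √0.003401) = 329.1.
Try y = 9.29 ft: A R^(2/3) = 521.2 — high.
Try y = 6.62 ft: A R^(2/3) = 241.3 — low.
Try y = 7.6 ft: A R^(2/3) = 329.1 — matches.

y_n = 7.6 ft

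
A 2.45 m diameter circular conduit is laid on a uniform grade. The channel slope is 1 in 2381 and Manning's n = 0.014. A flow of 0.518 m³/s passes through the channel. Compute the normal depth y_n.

y_n = 0.534 m

Manning's equation rearranged: A R^(2/3) = nQ / (1·√S) = 0.014 × 0.518 / (√0.00042) = 0.3539.
Try y = 0.67 m: A R^(2/3) = 0.5559 — over.
Try y = 0.464 m: A R^(2/3) = 0.2666 — short.
Try y = 0.534 m: A R^(2/3) = 0.3542 — close enough.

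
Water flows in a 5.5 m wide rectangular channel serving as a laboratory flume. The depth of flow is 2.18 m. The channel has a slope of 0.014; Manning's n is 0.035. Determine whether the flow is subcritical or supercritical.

Flow area A = b·y = 5.5 × 2.18 = 11.99 m². Wetted perimeter P = b + 2y = 5.5 + 2×2.18 = 9.86 m.
Hydraulic radius R = A/P = 11.99/9.86 = 1.216 m.
V = (1/n) R^(2/3) √S = (1/0.035) × 1.216^(2/3) × √0.014 = 3.851 m/s. Hydraulic depth D_h = A/T = 11.99/5.5 = 2.18 m.
Froude number Fr = V/√(g·D_h) = 3.851/√(9.81×2.18) = 0.833, which is less than 1, so the flow is subcritical.

subcritical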